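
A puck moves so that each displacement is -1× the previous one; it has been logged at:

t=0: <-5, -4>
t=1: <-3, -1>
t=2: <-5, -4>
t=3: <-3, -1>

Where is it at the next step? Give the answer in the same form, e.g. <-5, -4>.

<-5, -4>

Step-to-step displacements: <+2, +3>, <-2, -3>, <+2, +3>; each is -1× the previous.
step 4: <-3, -1> + <-2, -3> → <-5, -4>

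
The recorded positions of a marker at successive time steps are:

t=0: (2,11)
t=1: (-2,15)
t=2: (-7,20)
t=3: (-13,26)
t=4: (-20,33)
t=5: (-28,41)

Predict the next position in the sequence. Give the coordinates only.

(-37,50)

First differences are (-4,+4), (-5,+5), (-6,+6), (-7,+7), (-8,+8); their common second difference is (-1,+1) (constant acceleration).
step 6: (-28,41) + (-9,+9) → (-37,50)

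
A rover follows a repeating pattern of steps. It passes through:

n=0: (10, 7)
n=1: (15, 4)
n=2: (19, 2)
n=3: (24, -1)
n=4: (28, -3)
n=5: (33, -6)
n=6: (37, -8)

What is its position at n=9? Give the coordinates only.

Step-to-step displacements: (+5, -3), (+4, -2), (+5, -3), (+4, -2), (+5, -3), (+4, -2) — a repeating cycle of length 2.
step 7: apply (+5, -3) → (42, -11)
step 8: apply (+4, -2) → (46, -13)
step 9: apply (+5, -3) → (51, -16)

(51, -16)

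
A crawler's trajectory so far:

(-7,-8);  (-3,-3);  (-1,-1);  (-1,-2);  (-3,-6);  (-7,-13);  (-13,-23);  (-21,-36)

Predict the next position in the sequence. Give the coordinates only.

First differences are (+4,+5), (+2,+2), (+0,-1), (-2,-4), (-4,-7), (-6,-10), (-8,-13); their common second difference is (-2,-3) (constant acceleration).
step 8: (-21,-36) + (-10,-16) → (-31,-52)

(-31,-52)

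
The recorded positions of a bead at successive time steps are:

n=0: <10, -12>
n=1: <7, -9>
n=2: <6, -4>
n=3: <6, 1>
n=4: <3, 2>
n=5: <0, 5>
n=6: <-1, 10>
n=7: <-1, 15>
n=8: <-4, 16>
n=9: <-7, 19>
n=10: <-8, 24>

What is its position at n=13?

<-14, 33>

Differencing gives <-3, +3>, <-1, +5>, <+0, +5>, <-3, +1>, <-3, +3>, <-1, +5>, <+0, +5>, <-3, +1>, <-3, +3>, <-1, +5>. This is the pattern <-3, +3>, <-1, +5>, <+0, +5>, <-3, +1> repeated.
step 11: apply <+0, +5> → <-8, 29>
step 12: apply <-3, +1> → <-11, 30>
step 13: apply <-3, +3> → <-14, 33>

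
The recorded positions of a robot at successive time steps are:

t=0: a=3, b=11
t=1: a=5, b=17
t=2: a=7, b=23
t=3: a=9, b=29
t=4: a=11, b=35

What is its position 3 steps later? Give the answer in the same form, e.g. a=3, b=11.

a=17, b=53

Constant displacement of (+2, +6) per step.
step 5: a=11, b=35 + (+2, +6) → a=13, b=41
step 6: a=13, b=41 + (+2, +6) → a=15, b=47
step 7: a=15, b=47 + (+2, +6) → a=17, b=53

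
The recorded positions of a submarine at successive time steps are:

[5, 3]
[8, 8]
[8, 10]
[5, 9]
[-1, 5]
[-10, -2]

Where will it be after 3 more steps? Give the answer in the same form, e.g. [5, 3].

[-55, -41]

First differences are [+3, +5], [+0, +2], [-3, -1], [-6, -4], [-9, -7]; their common second difference is [-3, -3] (constant acceleration).
step 6: [-10, -2] + [-12, -10] → [-22, -12]
step 7: [-22, -12] + [-15, -13] → [-37, -25]
step 8: [-37, -25] + [-18, -16] → [-55, -41]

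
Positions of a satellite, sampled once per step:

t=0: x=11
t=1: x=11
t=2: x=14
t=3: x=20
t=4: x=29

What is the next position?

Taking differences between consecutive positions: +0, +3, +6, +9. These grow by +3 each step.
step 5: 29 + 12 → x=41

x=41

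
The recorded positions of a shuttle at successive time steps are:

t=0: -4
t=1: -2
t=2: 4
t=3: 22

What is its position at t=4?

The jumps are +2, +6, +18 — a geometric progression with ratio 3.
step 4: 22 + 54 → 76

76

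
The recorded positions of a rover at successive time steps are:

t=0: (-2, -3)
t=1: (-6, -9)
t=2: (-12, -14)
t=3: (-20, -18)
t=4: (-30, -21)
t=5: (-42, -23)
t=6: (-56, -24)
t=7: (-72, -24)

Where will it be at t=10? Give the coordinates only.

(-132, -18)

Taking differences between consecutive positions: (-4, -6), (-6, -5), (-8, -4), (-10, -3), (-12, -2), (-14, -1), (-16, +0). These grow by (-2, +1) each step.
step 8: (-72, -24) + (-18, +1) → (-90, -23)
step 9: (-90, -23) + (-20, +2) → (-110, -21)
step 10: (-110, -21) + (-22, +3) → (-132, -18)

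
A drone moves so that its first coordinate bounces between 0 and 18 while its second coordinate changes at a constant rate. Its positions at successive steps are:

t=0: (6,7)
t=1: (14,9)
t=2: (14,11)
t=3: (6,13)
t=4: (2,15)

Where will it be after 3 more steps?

(10,21)

The first coordinate reflects between 0 and 18, moving 8 per step.
  step 5: 2 → 10
  step 6: 10 → 18
  step 7: 18 → 10
The second coordinate changes by +2 each step: at step 7 it is 21.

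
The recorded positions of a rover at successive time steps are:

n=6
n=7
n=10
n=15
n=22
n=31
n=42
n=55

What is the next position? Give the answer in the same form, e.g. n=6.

Successive displacements: +1, +3, +5, +7, +9, +11, +13 — each changes by +2.
step 8: 55 + 15 → n=70

n=70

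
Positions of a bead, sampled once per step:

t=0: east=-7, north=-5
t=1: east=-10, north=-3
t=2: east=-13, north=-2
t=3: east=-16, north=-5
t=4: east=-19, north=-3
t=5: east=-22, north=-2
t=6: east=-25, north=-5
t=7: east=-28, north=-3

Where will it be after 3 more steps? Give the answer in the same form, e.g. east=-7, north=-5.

east=-37, north=-3

East: linear, -3 per step → -37 at step 10.
North: cycles through -5, -3, -2 every 3 steps. Step 10 lands at position 1 of the cycle → -3.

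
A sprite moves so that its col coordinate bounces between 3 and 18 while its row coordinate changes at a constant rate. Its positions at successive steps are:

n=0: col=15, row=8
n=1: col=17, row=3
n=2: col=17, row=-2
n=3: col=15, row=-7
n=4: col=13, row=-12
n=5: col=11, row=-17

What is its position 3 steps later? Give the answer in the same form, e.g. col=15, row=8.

col=5, row=-32

The col coordinate reflects between 3 and 18, moving 2 per step.
  step 6: 11 → 9
  step 7: 9 → 7
  step 8: 7 → 5
The row coordinate changes by -5 each step: at step 8 it is -32.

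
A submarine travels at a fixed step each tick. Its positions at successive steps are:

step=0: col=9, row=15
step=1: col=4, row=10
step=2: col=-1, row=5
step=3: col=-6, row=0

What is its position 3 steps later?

col=-21, row=-15

Each step adds (-5, -5) to the position.
step 4: col=-6, row=0 + (-5, -5) → col=-11, row=-5
step 5: col=-11, row=-5 + (-5, -5) → col=-16, row=-10
step 6: col=-16, row=-10 + (-5, -5) → col=-21, row=-15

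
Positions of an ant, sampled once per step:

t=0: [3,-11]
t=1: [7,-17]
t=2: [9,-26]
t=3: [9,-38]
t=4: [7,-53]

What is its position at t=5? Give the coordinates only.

First differences are [+4,-6], [+2,-9], [+0,-12], [-2,-15]; their common second difference is [-2,-3] (constant acceleration).
step 5: [7,-53] + [-4,-18] → [3,-71]

[3,-71]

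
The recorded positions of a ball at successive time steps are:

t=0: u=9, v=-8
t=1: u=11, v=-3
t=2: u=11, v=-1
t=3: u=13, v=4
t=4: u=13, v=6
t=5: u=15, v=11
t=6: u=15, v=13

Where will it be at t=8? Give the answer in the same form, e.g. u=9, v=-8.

u=17, v=20

Differencing gives (+2, +5), (+0, +2), (+2, +5), (+0, +2), (+2, +5), (+0, +2). This is the pattern (+2, +5), (+0, +2) repeated.
step 7: apply (+2, +5) → u=17, v=18
step 8: apply (+0, +2) → u=17, v=20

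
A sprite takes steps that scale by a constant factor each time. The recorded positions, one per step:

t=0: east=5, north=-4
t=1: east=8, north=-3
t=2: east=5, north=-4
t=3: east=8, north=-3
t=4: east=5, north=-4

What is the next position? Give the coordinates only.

The jumps are (+3, +1), (-3, -1), (+3, +1), (-3, -1) — a geometric progression with ratio -1.
step 5: east=5, north=-4 + (+3, +1) → east=8, north=-3

east=8, north=-3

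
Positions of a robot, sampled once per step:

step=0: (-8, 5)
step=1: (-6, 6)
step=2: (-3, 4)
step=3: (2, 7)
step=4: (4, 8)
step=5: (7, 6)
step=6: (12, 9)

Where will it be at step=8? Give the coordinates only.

(17, 8)

Differencing gives (+2, +1), (+3, -2), (+5, +3), (+2, +1), (+3, -2), (+5, +3). This is the pattern (+2, +1), (+3, -2), (+5, +3) repeated.
step 7: apply (+2, +1) → (14, 10)
step 8: apply (+3, -2) → (17, 8)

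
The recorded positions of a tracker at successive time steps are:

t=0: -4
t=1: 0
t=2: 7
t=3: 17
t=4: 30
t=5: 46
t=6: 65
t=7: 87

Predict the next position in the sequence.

112

First differences are +4, +7, +10, +13, +16, +19, +22; their common second difference is +3 (constant acceleration).
step 8: 87 + 25 → 112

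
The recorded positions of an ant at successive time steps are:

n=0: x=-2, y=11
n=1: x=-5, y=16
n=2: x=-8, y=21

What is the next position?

x=-11, y=26

Each step adds (-3,+5) to the position.
step 3: x=-8, y=21 + (-3,+5) → x=-11, y=26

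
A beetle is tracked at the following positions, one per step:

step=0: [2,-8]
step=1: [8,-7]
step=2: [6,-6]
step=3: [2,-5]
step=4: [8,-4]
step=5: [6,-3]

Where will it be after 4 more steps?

[2,1]

The first coordinate repeats the cycle [2, 8, 6] with period 3; step 9 mod 3 = 0, giving 2.
The second coordinate changes by +1 each step, so at step 9 it is -8 + 9·(1) = 1.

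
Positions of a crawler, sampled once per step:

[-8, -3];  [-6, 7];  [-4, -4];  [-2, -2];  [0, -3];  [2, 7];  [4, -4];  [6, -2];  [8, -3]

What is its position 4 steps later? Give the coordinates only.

[16, -3]

The first coordinate changes by +2 each step, so at step 12 it is -8 + 12·(2) = 16.
The second coordinate repeats the cycle [-3, 7, -4, -2] with period 4; step 12 mod 4 = 0, giving -3.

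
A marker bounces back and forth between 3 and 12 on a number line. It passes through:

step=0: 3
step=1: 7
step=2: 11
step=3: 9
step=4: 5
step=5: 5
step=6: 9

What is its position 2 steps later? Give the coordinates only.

7

The value travels 4 per step and bounces off the walls at 3 and 12.
  step 7: 9 → 11
  step 8: 11 → 7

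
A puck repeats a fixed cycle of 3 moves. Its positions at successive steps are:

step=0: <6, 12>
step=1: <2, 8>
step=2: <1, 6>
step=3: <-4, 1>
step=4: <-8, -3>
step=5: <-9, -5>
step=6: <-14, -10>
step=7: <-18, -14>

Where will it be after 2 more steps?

The moves between consecutive positions are <-4, -4>, <-1, -2>, <-5, -5>, <-4, -4>, <-1, -2>, <-5, -5>, <-4, -4>; they repeat the 3-cycle [<-4, -4>, <-1, -2>, <-5, -5>].
step 8: apply <-1, -2> → <-19, -16>
step 9: apply <-5, -5> → <-24, -21>

<-24, -21>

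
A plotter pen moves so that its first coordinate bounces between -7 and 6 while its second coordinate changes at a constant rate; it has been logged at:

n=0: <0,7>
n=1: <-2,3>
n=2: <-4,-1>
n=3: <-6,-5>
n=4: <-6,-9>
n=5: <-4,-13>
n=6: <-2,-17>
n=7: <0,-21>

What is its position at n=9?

<4,-29>

The first coordinate reflects between -7 and 6, moving 2 per step.
  step 8: 0 → 2
  step 9: 2 → 4
The second coordinate changes by -4 each step: at step 9 it is -29.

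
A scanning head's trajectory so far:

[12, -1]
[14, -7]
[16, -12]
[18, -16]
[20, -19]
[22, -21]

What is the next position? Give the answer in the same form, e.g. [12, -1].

[24, -22]

Taking differences between consecutive positions: [+2, -6], [+2, -5], [+2, -4], [+2, -3], [+2, -2]. These grow by [+0, +1] each step.
step 6: [22, -21] + [+2, -1] → [24, -22]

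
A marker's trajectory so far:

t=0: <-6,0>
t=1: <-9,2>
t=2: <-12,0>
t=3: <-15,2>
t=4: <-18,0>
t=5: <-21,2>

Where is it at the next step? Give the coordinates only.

<-24,0>

The moves between consecutive positions are <-3,+2>, <-3,-2>, <-3,+2>, <-3,-2>, <-3,+2>; they repeat the 2-cycle [<-3,+2>, <-3,-2>].
step 6: apply <-3,-2> → <-24,0>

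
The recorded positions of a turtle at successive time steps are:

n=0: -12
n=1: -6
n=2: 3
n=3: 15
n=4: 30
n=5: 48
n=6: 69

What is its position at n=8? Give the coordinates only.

Taking differences between consecutive positions: +6, +9, +12, +15, +18, +21. These grow by +3 each step.
step 7: 69 + 24 → 93
step 8: 93 + 27 → 120

120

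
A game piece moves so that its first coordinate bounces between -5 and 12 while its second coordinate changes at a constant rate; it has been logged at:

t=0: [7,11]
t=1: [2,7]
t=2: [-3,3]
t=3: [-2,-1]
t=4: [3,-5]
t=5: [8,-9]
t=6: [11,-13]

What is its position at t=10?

The first coordinate reflects between -5 and 12, moving 5 per step.
  step 7: 11 → 6
  step 8: 6 → 1
  step 9: 1 → -4
  step 10: -4 → -1
The second coordinate changes by -4 each step: at step 10 it is -29.

[-1,-29]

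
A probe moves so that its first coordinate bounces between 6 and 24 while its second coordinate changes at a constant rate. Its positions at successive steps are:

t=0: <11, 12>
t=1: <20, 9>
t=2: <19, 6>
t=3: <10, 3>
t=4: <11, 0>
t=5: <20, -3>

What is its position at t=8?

<11, -12>

The first coordinate travels 9 per step and bounces off the walls at 6 and 24.
  step 6: 20 → 19
  step 7: 19 → 10
  step 8: 10 → 11
The second coordinate changes by -3 each step: at step 8 it is -12.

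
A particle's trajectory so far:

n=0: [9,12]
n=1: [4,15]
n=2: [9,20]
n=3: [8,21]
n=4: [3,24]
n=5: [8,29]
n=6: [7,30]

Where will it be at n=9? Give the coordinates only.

[6,39]

Step-to-step displacements: [-5,+3], [+5,+5], [-1,+1], [-5,+3], [+5,+5], [-1,+1] — a repeating cycle of length 3.
step 7: apply [-5,+3] → [2,33]
step 8: apply [+5,+5] → [7,38]
step 9: apply [-1,+1] → [6,39]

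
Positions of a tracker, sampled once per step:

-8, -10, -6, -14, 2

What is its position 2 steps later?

34

Step-to-step displacements: -2, +4, -8, +16; each is -2× the previous.
step 5: 2 − 32 → -30
step 6: -30 + 64 → 34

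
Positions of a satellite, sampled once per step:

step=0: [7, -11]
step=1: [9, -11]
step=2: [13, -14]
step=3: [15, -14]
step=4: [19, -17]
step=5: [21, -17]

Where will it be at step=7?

The moves between consecutive positions are [+2, +0], [+4, -3], [+2, +0], [+4, -3], [+2, +0]; they repeat the 2-cycle [[+2, +0], [+4, -3]].
step 6: apply [+4, -3] → [25, -20]
step 7: apply [+2, +0] → [27, -20]

[27, -20]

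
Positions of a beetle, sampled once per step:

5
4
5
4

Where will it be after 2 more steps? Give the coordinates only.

The jumps are -1, +1, -1 — a geometric progression with ratio -1.
step 4: 4 + 1 → 5
step 5: 5 − 1 → 4

4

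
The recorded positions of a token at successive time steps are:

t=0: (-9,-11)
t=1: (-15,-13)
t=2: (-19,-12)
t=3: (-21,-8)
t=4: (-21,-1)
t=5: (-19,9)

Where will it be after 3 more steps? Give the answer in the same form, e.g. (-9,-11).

First differences are (-6,-2), (-4,+1), (-2,+4), (+0,+7), (+2,+10); their common second difference is (+2,+3) (constant acceleration).
step 6: (-19,9) + (+4,+13) → (-15,22)
step 7: (-15,22) + (+6,+16) → (-9,38)
step 8: (-9,38) + (+8,+19) → (-1,57)

(-1,57)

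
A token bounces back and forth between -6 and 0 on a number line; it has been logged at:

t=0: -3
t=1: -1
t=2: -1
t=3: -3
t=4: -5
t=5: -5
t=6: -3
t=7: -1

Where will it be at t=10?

The value travels 2 per step and bounces off the walls at -6 and 0.
  step 8: -1 → -1
  step 9: -1 → -3
  step 10: -3 → -5

-5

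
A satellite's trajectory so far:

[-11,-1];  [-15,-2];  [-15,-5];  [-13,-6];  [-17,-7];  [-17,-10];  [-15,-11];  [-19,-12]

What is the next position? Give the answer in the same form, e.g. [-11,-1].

[-19,-15]

The moves between consecutive positions are [-4,-1], [+0,-3], [+2,-1], [-4,-1], [+0,-3], [+2,-1], [-4,-1]; they repeat the 3-cycle [[-4,-1], [+0,-3], [+2,-1]].
step 8: apply [+0,-3] → [-19,-15]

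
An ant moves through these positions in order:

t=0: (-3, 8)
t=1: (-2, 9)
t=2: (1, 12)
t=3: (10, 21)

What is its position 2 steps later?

Consecutive displacements (+1, +1), (+3, +3), (+9, +9) scale by a factor of 3 each step.
step 4: (10, 21) + (+27, +27) → (37, 48)
step 5: (37, 48) + (+81, +81) → (118, 129)

(118, 129)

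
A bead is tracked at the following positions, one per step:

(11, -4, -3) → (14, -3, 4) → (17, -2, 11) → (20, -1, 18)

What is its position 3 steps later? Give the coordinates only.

Each step adds (+3, +1, +7) to the position.
step 4: (20, -1, 18) + (+3, +1, +7) → (23, 0, 25)
step 5: (23, 0, 25) + (+3, +1, +7) → (26, 1, 32)
step 6: (26, 1, 32) + (+3, +1, +7) → (29, 2, 39)

(29, 2, 39)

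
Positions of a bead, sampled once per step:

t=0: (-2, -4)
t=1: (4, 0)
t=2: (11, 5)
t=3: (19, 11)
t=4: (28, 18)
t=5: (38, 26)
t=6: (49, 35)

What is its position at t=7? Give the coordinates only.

Taking differences between consecutive positions: (+6, +4), (+7, +5), (+8, +6), (+9, +7), (+10, +8), (+11, +9). These grow by (+1, +1) each step.
step 7: (49, 35) + (+12, +10) → (61, 45)

(61, 45)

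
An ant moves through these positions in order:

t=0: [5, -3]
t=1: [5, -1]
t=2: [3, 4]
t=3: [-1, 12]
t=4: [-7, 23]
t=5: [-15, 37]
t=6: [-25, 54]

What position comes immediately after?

Taking differences between consecutive positions: [+0, +2], [-2, +5], [-4, +8], [-6, +11], [-8, +14], [-10, +17]. These grow by [-2, +3] each step.
step 7: [-25, 54] + [-12, +20] → [-37, 74]

[-37, 74]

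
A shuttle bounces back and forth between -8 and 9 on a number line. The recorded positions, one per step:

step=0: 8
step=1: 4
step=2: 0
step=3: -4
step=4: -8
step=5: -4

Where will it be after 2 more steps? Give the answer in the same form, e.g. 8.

4

The value reflects between -8 and 9, moving 4 per step.
  step 6: -4 → 0
  step 7: 0 → 4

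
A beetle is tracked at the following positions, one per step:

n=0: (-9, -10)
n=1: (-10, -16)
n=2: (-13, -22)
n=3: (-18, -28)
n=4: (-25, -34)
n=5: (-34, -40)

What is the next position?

Taking differences between consecutive positions: (-1, -6), (-3, -6), (-5, -6), (-7, -6), (-9, -6). These grow by (-2, +0) each step.
step 6: (-34, -40) + (-11, -6) → (-45, -46)

(-45, -46)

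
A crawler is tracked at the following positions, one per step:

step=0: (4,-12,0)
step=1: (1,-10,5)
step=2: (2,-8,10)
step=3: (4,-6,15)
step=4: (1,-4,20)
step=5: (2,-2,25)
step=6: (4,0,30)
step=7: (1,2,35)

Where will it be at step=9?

The first coordinate repeats the cycle [4, 1, 2] with period 3; step 9 mod 3 = 0, giving 4.
The second coordinate changes by +2 each step, so at step 9 it is -12 + 9·(2) = 6.
The third coordinate changes by +5 each step, so at step 9 it is 0 + 9·(5) = 45.

(4,6,45)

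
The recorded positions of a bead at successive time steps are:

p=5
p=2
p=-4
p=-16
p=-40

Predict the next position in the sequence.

p=-88

Step-to-step displacements: -3, -6, -12, -24; each is 2× the previous.
step 5: -40 − 48 → p=-88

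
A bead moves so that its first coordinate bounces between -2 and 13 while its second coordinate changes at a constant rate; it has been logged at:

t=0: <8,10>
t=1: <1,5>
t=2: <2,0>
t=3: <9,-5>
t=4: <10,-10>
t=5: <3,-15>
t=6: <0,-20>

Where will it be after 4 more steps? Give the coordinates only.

<-2,-40>

The first coordinate reflects between -2 and 13, moving 7 per step.
  step 7: 0 → 7
  step 8: 7 → 12
  step 9: 12 → 5
  step 10: 5 → -2
The second coordinate changes by -5 each step: at step 10 it is -40.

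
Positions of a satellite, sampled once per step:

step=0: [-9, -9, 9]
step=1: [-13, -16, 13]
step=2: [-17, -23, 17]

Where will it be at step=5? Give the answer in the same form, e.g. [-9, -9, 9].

The position changes by [-4, -7, +4] every step.
step 3: [-17, -23, 17] + [-4, -7, +4] → [-21, -30, 21]
step 4: [-21, -30, 21] + [-4, -7, +4] → [-25, -37, 25]
step 5: [-25, -37, 25] + [-4, -7, +4] → [-29, -44, 29]

[-29, -44, 29]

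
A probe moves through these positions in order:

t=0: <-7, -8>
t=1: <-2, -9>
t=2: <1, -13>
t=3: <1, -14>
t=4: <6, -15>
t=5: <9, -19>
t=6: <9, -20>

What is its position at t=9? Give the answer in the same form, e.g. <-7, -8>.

The moves between consecutive positions are <+5, -1>, <+3, -4>, <+0, -1>, <+5, -1>, <+3, -4>, <+0, -1>; they repeat the 3-cycle [<+5, -1>, <+3, -4>, <+0, -1>].
step 7: apply <+5, -1> → <14, -21>
step 8: apply <+3, -4> → <17, -25>
step 9: apply <+0, -1> → <17, -26>

<17, -26>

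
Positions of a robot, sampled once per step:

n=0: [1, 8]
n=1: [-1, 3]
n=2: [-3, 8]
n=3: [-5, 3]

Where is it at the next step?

[-7, 8]

The first coordinate changes by -2 each step, so at step 4 it is 1 + 4·(-2) = -7.
The second coordinate repeats the cycle [8, 3] with period 2; step 4 mod 2 = 0, giving 8.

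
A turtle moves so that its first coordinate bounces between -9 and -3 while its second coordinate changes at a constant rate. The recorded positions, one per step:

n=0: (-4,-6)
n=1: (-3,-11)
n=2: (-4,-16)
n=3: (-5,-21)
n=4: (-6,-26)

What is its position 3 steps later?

(-9,-41)

The first coordinate reflects between -9 and -3, moving 1 per step.
  step 5: -6 → -7
  step 6: -7 → -8
  step 7: -8 → -9
The second coordinate changes by -5 each step: at step 7 it is -41.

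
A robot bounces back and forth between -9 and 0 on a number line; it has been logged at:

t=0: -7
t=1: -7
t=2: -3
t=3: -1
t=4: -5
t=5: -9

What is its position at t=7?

-1

The value travels 4 per step and bounces off the walls at -9 and 0.
  step 6: -9 → -5
  step 7: -5 → -1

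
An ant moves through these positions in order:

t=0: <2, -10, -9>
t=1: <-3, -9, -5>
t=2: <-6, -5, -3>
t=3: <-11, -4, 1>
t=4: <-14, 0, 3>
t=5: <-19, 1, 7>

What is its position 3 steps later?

<-30, 10, 15>

The moves between consecutive positions are <-5, +1, +4>, <-3, +4, +2>, <-5, +1, +4>, <-3, +4, +2>, <-5, +1, +4>; they repeat the 2-cycle [<-5, +1, +4>, <-3, +4, +2>].
step 6: apply <-3, +4, +2> → <-22, 5, 9>
step 7: apply <-5, +1, +4> → <-27, 6, 13>
step 8: apply <-3, +4, +2> → <-30, 10, 15>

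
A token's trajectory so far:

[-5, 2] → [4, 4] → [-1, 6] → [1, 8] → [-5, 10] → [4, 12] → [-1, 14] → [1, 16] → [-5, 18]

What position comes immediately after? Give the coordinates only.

[4, 20]

First: cycles through -5, 4, -1, 1 every 4 steps. Step 9 lands at position 1 of the cycle → 4.
Second: linear, +2 per step → 20 at step 9.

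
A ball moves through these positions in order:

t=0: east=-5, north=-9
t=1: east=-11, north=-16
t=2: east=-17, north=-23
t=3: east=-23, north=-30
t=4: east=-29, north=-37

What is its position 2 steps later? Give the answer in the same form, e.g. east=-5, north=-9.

east=-41, north=-51

Constant displacement of (-6,-7) per step.
step 5: east=-29, north=-37 + (-6,-7) → east=-35, north=-44
step 6: east=-35, north=-44 + (-6,-7) → east=-41, north=-51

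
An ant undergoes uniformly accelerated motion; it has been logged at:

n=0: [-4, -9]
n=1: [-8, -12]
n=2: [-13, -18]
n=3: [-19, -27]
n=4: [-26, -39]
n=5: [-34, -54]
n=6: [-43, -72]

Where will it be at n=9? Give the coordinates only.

Taking differences between consecutive positions: [-4, -3], [-5, -6], [-6, -9], [-7, -12], [-8, -15], [-9, -18]. These grow by [-1, -3] each step.
step 7: [-43, -72] + [-10, -21] → [-53, -93]
step 8: [-53, -93] + [-11, -24] → [-64, -117]
step 9: [-64, -117] + [-12, -27] → [-76, -144]

[-76, -144]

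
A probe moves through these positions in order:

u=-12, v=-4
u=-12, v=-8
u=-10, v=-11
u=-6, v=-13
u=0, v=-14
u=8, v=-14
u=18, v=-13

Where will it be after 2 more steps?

Successive displacements: (+0,-4), (+2,-3), (+4,-2), (+6,-1), (+8,+0), (+10,+1) — each changes by (+2,+1).
step 7: u=18, v=-13 + (+12,+2) → u=30, v=-11
step 8: u=30, v=-11 + (+14,+3) → u=44, v=-8

u=44, v=-8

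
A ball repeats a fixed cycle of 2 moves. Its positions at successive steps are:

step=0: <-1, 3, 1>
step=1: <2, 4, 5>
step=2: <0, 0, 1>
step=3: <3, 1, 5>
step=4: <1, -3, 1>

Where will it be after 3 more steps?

Step-to-step displacements: <+3, +1, +4>, <-2, -4, -4>, <+3, +1, +4>, <-2, -4, -4> — a repeating cycle of length 2.
step 5: apply <+3, +1, +4> → <4, -2, 5>
step 6: apply <-2, -4, -4> → <2, -6, 1>
step 7: apply <+3, +1, +4> → <5, -5, 5>

<5, -5, 5>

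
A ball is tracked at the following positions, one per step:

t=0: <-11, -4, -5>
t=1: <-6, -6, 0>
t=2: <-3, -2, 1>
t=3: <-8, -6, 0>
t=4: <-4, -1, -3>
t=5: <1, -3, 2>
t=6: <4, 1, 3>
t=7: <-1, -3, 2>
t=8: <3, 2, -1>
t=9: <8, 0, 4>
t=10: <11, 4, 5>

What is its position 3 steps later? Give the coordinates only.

<15, 3, 6>

Step-to-step displacements: <+5, -2, +5>, <+3, +4, +1>, <-5, -4, -1>, <+4, +5, -3>, <+5, -2, +5>, <+3, +4, +1>, <-5, -4, -1>, <+4, +5, -3>, <+5, -2, +5>, <+3, +4, +1> — a repeating cycle of length 4.
step 11: apply <-5, -4, -1> → <6, 0, 4>
step 12: apply <+4, +5, -3> → <10, 5, 1>
step 13: apply <+5, -2, +5> → <15, 3, 6>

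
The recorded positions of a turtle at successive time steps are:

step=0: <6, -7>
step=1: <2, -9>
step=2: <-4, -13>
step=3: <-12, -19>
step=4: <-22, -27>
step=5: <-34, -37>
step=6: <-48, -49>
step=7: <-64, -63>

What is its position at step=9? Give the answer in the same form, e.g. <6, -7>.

Taking differences between consecutive positions: <-4, -2>, <-6, -4>, <-8, -6>, <-10, -8>, <-12, -10>, <-14, -12>, <-16, -14>. These grow by <-2, -2> each step.
step 8: <-64, -63> + <-18, -16> → <-82, -79>
step 9: <-82, -79> + <-20, -18> → <-102, -97>

<-102, -97>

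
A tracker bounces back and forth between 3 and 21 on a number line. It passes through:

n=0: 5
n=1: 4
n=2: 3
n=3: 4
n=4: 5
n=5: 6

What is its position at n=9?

10

The value reflects between 3 and 21, moving 1 per step.
  step 6: 6 → 7
  step 7: 7 → 8
  step 8: 8 → 9
  step 9: 9 → 10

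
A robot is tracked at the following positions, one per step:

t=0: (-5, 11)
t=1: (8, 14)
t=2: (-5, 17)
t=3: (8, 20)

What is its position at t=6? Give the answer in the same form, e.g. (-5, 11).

The first coordinate repeats the cycle [-5, 8] with period 2; step 6 mod 2 = 0, giving -5.
The second coordinate changes by +3 each step, so at step 6 it is 11 + 6·(3) = 29.

(-5, 29)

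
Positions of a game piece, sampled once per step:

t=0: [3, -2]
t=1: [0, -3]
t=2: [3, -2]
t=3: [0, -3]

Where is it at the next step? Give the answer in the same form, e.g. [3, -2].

[3, -2]

Step-to-step displacements: [-3, -1], [+3, +1], [-3, -1]; each is -1× the previous.
step 4: [0, -3] + [+3, +1] → [3, -2]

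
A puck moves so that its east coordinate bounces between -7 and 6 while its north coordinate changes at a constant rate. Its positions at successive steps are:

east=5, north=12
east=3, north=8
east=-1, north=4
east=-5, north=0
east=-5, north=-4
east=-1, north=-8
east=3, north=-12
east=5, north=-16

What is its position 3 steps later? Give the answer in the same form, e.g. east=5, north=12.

The east coordinate reflects between -7 and 6, moving 4 per step.
  step 8: 5 → 1
  step 9: 1 → -3
  step 10: -3 → -7
The north coordinate changes by -4 each step: at step 10 it is -28.

east=-7, north=-28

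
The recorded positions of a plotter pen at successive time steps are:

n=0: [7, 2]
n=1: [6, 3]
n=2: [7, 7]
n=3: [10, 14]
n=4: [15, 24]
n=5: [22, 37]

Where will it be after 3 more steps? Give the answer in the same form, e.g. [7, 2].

Taking differences between consecutive positions: [-1, +1], [+1, +4], [+3, +7], [+5, +10], [+7, +13]. These grow by [+2, +3] each step.
step 6: [22, 37] + [+9, +16] → [31, 53]
step 7: [31, 53] + [+11, +19] → [42, 72]
step 8: [42, 72] + [+13, +22] → [55, 94]

[55, 94]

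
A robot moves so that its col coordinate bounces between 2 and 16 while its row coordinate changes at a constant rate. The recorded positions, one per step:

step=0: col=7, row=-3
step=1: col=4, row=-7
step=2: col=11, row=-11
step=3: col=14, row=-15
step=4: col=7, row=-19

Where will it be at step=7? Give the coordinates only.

col=14, row=-31

The col coordinate travels 7 per step and bounces off the walls at 2 and 16.
  step 5: 7 → 4
  step 6: 4 → 11
  step 7: 11 → 14
The row coordinate changes by -4 each step: at step 7 it is -31.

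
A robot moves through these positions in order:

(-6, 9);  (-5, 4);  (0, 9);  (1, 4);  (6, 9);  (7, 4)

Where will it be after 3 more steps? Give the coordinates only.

(18, 9)

Differencing gives (+1, -5), (+5, +5), (+1, -5), (+5, +5), (+1, -5). This is the pattern (+1, -5), (+5, +5) repeated.
step 6: apply (+5, +5) → (12, 9)
step 7: apply (+1, -5) → (13, 4)
step 8: apply (+5, +5) → (18, 9)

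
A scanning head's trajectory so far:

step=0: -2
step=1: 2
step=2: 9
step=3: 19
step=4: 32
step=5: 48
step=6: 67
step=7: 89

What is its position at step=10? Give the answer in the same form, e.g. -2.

Successive displacements: +4, +7, +10, +13, +16, +19, +22 — each changes by +3.
step 8: 89 + 25 → 114
step 9: 114 + 28 → 142
step 10: 142 + 31 → 173

173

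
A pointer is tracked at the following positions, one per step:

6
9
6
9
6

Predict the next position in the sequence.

9

The jumps are +3, -3, +3, -3 — a geometric progression with ratio -1.
step 5: 6 + 3 → 9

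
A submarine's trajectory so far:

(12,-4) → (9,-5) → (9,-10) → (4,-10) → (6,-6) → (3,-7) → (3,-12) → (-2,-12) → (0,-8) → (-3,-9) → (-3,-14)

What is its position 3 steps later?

Differencing gives (-3,-1), (+0,-5), (-5,+0), (+2,+4), (-3,-1), (+0,-5), (-5,+0), (+2,+4), (-3,-1), (+0,-5). This is the pattern (-3,-1), (+0,-5), (-5,+0), (+2,+4) repeated.
step 11: apply (-5,+0) → (-8,-14)
step 12: apply (+2,+4) → (-6,-10)
step 13: apply (-3,-1) → (-9,-11)

(-9,-11)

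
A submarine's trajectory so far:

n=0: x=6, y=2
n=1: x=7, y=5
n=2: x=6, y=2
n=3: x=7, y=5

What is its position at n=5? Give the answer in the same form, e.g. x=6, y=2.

The jumps are (+1, +3), (-1, -3), (+1, +3) — a geometric progression with ratio -1.
step 4: x=7, y=5 + (-1, -3) → x=6, y=2
step 5: x=6, y=2 + (+1, +3) → x=7, y=5

x=7, y=5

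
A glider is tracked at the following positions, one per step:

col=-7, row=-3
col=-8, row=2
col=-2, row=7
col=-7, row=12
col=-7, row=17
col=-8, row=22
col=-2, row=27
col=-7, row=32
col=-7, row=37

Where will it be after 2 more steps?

col=-2, row=47

Col: cycles through -7, -8, -2, -7 every 4 steps. Step 10 lands at position 2 of the cycle → -2.
Row: linear, +5 per step → 47 at step 10.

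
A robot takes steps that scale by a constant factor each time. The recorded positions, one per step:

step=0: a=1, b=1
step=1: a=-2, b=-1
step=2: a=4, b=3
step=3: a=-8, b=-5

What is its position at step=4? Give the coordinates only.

The jumps are (-3, -2), (+6, +4), (-12, -8) — a geometric progression with ratio -2.
step 4: a=-8, b=-5 + (+24, +16) → a=16, b=11

a=16, b=11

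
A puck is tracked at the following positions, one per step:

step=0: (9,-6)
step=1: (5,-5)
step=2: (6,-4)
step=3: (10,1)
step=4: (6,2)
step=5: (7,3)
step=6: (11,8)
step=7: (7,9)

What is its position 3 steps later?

Step-to-step displacements: (-4,+1), (+1,+1), (+4,+5), (-4,+1), (+1,+1), (+4,+5), (-4,+1) — a repeating cycle of length 3.
step 8: apply (+1,+1) → (8,10)
step 9: apply (+4,+5) → (12,15)
step 10: apply (-4,+1) → (8,16)

(8,16)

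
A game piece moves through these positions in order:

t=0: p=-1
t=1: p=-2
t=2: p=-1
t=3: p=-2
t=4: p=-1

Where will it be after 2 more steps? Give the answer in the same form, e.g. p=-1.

The jumps are -1, +1, -1, +1 — a geometric progression with ratio -1.
step 5: -1 − 1 → p=-2
step 6: -2 + 1 → p=-1

p=-1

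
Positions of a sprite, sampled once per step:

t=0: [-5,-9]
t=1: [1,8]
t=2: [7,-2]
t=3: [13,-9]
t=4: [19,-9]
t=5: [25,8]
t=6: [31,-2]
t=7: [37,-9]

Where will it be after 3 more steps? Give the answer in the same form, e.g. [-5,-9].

[55,-2]

First: linear, +6 per step → 55 at step 10.
Second: cycles through -9, 8, -2, -9 every 4 steps. Step 10 lands at position 2 of the cycle → -2.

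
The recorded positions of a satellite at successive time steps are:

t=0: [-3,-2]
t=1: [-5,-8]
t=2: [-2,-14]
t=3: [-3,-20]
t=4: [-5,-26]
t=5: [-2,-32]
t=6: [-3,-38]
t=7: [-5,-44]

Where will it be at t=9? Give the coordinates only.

[-3,-56]

The first coordinate repeats the cycle [-3, -5, -2] with period 3; step 9 mod 3 = 0, giving -3.
The second coordinate changes by -6 each step, so at step 9 it is -2 + 9·(-6) = -56.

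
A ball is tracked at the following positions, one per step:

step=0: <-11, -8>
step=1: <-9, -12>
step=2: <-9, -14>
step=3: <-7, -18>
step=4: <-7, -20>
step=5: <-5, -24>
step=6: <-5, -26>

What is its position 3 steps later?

Step-to-step displacements: <+2, -4>, <+0, -2>, <+2, -4>, <+0, -2>, <+2, -4>, <+0, -2> — a repeating cycle of length 2.
step 7: apply <+2, -4> → <-3, -30>
step 8: apply <+0, -2> → <-3, -32>
step 9: apply <+2, -4> → <-1, -36>

<-1, -36>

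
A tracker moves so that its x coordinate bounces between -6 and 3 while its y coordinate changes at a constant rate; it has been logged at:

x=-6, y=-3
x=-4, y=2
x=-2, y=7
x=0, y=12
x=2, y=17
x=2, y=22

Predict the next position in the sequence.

x=0, y=27

The x coordinate reflects between -6 and 3, moving 2 per step.
  step 6: 2 → 0
The y coordinate changes by +5 each step: at step 6 it is 27.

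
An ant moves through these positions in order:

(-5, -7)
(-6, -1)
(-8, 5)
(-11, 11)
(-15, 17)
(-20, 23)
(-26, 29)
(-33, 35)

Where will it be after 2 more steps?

(-50, 47)

Successive displacements: (-1, +6), (-2, +6), (-3, +6), (-4, +6), (-5, +6), (-6, +6), (-7, +6) — each changes by (-1, +0).
step 8: (-33, 35) + (-8, +6) → (-41, 41)
step 9: (-41, 41) + (-9, +6) → (-50, 47)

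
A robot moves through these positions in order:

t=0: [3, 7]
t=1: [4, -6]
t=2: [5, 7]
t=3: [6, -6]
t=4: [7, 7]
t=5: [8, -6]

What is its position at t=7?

[10, -6]

The first coordinate changes by +1 each step, so at step 7 it is 3 + 7·(1) = 10.
The second coordinate repeats the cycle [7, -6] with period 2; step 7 mod 2 = 1, giving -6.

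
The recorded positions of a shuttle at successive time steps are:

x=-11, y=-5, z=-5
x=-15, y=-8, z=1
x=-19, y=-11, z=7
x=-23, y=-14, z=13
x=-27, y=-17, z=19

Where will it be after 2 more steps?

x=-35, y=-23, z=31

Constant displacement of (-4,-3,+6) per step.
step 5: x=-27, y=-17, z=19 + (-4,-3,+6) → x=-31, y=-20, z=25
step 6: x=-31, y=-20, z=25 + (-4,-3,+6) → x=-35, y=-23, z=31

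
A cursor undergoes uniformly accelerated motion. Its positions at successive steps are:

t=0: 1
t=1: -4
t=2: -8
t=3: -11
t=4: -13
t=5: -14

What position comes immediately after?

-14

Taking differences between consecutive positions: -5, -4, -3, -2, -1. These grow by +1 each step.
step 6: -14 + 0 → -14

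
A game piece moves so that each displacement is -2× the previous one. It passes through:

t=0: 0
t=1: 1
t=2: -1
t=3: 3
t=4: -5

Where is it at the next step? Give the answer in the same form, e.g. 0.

11

Consecutive displacements +1, -2, +4, -8 scale by a factor of -2 each step.
step 5: -5 + 16 → 11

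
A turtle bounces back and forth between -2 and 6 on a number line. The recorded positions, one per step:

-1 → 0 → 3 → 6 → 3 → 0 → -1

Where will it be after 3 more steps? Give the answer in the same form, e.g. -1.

The value reflects between -2 and 6, moving 3 per step.
  step 7: -1 → 2
  step 8: 2 → 5
  step 9: 5 → 4

4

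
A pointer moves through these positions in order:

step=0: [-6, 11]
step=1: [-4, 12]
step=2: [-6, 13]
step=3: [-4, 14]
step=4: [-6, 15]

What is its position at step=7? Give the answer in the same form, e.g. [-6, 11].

First: cycles through -6, -4 every 2 steps. Step 7 lands at position 1 of the cycle → -4.
Second: linear, +1 per step → 18 at step 7.

[-4, 18]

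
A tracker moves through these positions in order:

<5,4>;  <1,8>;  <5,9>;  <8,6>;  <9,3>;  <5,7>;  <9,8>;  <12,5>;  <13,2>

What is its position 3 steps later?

The moves between consecutive positions are <-4,+4>, <+4,+1>, <+3,-3>, <+1,-3>, <-4,+4>, <+4,+1>, <+3,-3>, <+1,-3>; they repeat the 4-cycle [<-4,+4>, <+4,+1>, <+3,-3>, <+1,-3>].
step 9: apply <-4,+4> → <9,6>
step 10: apply <+4,+1> → <13,7>
step 11: apply <+3,-3> → <16,4>

<16,4>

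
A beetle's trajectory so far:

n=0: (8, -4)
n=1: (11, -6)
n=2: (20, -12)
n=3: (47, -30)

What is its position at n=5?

Consecutive displacements (+3, -2), (+9, -6), (+27, -18) scale by a factor of 3 each step.
step 4: (47, -30) + (+81, -54) → (128, -84)
step 5: (128, -84) + (+243, -162) → (371, -246)

(371, -246)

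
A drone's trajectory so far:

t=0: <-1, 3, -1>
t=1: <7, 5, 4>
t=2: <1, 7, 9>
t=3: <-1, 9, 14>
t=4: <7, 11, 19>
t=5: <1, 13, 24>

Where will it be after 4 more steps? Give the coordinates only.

<-1, 21, 44>

The first coordinate repeats the cycle [-1, 7, 1] with period 3; step 9 mod 3 = 0, giving -1.
The second coordinate changes by +2 each step, so at step 9 it is 3 + 9·(2) = 21.
The third coordinate changes by +5 each step, so at step 9 it is -1 + 9·(5) = 44.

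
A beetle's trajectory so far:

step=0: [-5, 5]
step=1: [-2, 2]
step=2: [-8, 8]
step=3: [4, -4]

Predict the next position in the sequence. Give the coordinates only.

Step-to-step displacements: [+3, -3], [-6, +6], [+12, -12]; each is -2× the previous.
step 4: [4, -4] + [-24, +24] → [-20, 20]

[-20, 20]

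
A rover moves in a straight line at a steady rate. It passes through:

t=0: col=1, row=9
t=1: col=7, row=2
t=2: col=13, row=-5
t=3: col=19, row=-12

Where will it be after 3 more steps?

col=37, row=-33

Each step adds (+6,-7) to the position.
step 4: col=19, row=-12 + (+6,-7) → col=25, row=-19
step 5: col=25, row=-19 + (+6,-7) → col=31, row=-26
step 6: col=31, row=-26 + (+6,-7) → col=37, row=-33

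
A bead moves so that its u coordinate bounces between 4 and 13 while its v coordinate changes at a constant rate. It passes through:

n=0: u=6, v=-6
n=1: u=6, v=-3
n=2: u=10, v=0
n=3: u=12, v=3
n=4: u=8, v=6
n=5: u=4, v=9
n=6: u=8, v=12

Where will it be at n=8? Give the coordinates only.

u=10, v=18

The u coordinate travels 4 per step and bounces off the walls at 4 and 13.
  step 7: 8 → 12
  step 8: 12 → 10
The v coordinate changes by +3 each step: at step 8 it is 18.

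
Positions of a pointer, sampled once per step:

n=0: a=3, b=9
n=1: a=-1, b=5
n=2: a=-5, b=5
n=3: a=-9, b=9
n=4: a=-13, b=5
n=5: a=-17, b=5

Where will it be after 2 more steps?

The a coordinate changes by -4 each step, so at step 7 it is 3 + 7·(-4) = -25.
The b coordinate repeats the cycle [9, 5, 5] with period 3; step 7 mod 3 = 1, giving 5.

a=-25, b=5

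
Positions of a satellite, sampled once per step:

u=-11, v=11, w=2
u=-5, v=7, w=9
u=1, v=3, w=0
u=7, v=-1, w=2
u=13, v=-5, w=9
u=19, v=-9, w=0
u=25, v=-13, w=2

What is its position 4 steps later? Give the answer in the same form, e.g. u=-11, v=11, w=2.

u=49, v=-29, w=9

The u coordinate changes by +6 each step, so at step 10 it is -11 + 10·(6) = 49.
The v coordinate changes by -4 each step, so at step 10 it is 11 + 10·(-4) = -29.
The w coordinate repeats the cycle [2, 9, 0] with period 3; step 10 mod 3 = 1, giving 9.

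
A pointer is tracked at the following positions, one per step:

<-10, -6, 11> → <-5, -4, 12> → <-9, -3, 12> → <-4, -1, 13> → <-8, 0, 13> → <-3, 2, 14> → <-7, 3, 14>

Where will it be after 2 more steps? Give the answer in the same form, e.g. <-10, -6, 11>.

Step-to-step displacements: <+5, +2, +1>, <-4, +1, +0>, <+5, +2, +1>, <-4, +1, +0>, <+5, +2, +1>, <-4, +1, +0> — a repeating cycle of length 2.
step 7: apply <+5, +2, +1> → <-2, 5, 15>
step 8: apply <-4, +1, +0> → <-6, 6, 15>

<-6, 6, 15>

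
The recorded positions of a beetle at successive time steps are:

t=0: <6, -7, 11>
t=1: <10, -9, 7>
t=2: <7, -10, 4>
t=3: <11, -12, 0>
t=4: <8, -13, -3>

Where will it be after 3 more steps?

Differencing gives <+4, -2, -4>, <-3, -1, -3>, <+4, -2, -4>, <-3, -1, -3>. This is the pattern <+4, -2, -4>, <-3, -1, -3> repeated.
step 5: apply <+4, -2, -4> → <12, -15, -7>
step 6: apply <-3, -1, -3> → <9, -16, -10>
step 7: apply <+4, -2, -4> → <13, -18, -14>

<13, -18, -14>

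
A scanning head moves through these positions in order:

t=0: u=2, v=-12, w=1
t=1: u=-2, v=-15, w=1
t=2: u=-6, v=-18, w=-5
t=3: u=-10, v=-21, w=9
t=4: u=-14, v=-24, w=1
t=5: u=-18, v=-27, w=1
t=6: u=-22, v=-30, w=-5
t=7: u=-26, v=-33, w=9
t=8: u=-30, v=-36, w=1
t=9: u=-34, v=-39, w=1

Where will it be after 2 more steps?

The u coordinate changes by -4 each step, so at step 11 it is 2 + 11·(-4) = -42.
The v coordinate changes by -3 each step, so at step 11 it is -12 + 11·(-3) = -45.
The w coordinate repeats the cycle [1, 1, -5, 9] with period 4; step 11 mod 4 = 3, giving 9.

u=-42, v=-45, w=9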